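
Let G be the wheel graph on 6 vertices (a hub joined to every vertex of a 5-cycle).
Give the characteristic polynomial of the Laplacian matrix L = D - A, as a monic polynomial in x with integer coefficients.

The graph has 6 vertices and degree multiset [5, 3, 3, 3, 3, 3]; D is the diagonal matrix of degrees and L = D - A. Computing det(xI - L) by cofactor expansion (or equivalently via sum-over-permutations) gives x^6 - 20x^5 + 155x^4 - 580x^3 + 1045x^2 - 726x. Since p(0) = det(-L) = 0, x divides p(x). The eigenvalues sum to 20, which equals trace(L) = 2|E|.

x^6 - 20x^5 + 155x^4 - 580x^3 + 1045x^2 - 726x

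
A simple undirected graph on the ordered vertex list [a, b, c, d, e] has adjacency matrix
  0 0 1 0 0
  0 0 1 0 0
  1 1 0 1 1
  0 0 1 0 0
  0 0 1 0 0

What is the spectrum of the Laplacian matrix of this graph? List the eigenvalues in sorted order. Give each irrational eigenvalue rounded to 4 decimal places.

Each diagonal entry of L is the vertex degree and each off-diagonal entry is -1 where an edge is present, 0 otherwise; in the order [a, b, c, d, e] the diagonal is [1, 1, 4, 1, 1]. Since every row of L sums to 0, the all-ones vector is in the kernel and 0 is an eigenvalue. The single zero eigenvalue shows the graph is connected. The largest eigenvalue, 5, is at most the vertex count 5.

[0, 1, 1, 1, 5]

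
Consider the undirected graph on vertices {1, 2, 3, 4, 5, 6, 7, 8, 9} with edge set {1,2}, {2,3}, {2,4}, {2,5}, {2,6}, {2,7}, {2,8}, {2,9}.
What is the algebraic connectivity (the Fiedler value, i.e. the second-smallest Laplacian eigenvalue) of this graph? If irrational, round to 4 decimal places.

1

Each diagonal entry of L is the vertex degree and each off-diagonal entry is -1 where an edge is present, 0 otherwise; in the order [1, 2, 3, 4, 5, 6, 7, 8, 9] the diagonal is [1, 8, 1, 1, 1, 1, 1, 1, 1]. The sorted Laplacian eigenvalues are [0, 1, 1, 1, 1, 1, 1, 1, 9]; the algebraic connectivity is the second entry, 1. There is one zero in the spectrum, matching the 1 component.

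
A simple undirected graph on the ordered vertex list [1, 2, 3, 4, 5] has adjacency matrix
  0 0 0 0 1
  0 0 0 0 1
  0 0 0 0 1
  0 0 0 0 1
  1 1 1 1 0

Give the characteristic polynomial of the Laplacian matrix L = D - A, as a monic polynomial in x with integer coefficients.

Reading degrees in the order [1, 2, 3, 4, 5] gives [1, 1, 1, 1, 4]; set D = diag(1, 1, 1, 1, 4) and form L = D - A. The eigenvalues of L are [0, 1, 1, 1, 5]; the characteristic polynomial is the product of (x - lambda_i), which multiplies out to x^5 - 8x^4 + 18x^3 - 16x^2 + 5x. Since p(0) = det(-L) = 0, x divides p(x). By the matrix-tree theorem the graph has (1/5) * product of the nonzero eigenvalues = 1 spanning tree.

x^5 - 8x^4 + 18x^3 - 16x^2 + 5x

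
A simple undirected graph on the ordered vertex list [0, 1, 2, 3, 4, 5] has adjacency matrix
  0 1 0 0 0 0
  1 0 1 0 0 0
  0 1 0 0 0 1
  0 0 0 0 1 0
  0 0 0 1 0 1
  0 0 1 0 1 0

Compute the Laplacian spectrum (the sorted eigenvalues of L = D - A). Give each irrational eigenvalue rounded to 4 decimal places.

[0, 0.2679, 1, 2, 3, 3.7321]

With the vertex order [0, 1, 2, 3, 4, 5], the degrees are [1, 2, 2, 1, 2, 2], giving D = diag(1, 2, 2, 1, 2, 2) and L = D - A. L is symmetric positive semidefinite, so every eigenvalue is real and nonnegative. By the matrix-tree theorem the graph has (1/6) * product of the nonzero eigenvalues = 1 spanning tree.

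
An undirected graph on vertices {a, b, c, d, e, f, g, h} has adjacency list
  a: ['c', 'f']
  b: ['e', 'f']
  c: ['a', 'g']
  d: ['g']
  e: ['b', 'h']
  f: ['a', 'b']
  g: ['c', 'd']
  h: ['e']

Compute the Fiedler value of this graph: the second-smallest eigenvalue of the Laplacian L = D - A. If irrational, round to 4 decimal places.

With the vertex order [a, b, c, d, e, f, g, h], the degrees are [2, 2, 2, 1, 2, 2, 2, 1], giving D = diag(2, 2, 2, 1, 2, 2, 2, 1) and L = D - A. The sorted Laplacian eigenvalues are [0, 0.1522, 0.5858, 1.2346, 2, 2.7654, 3.4142, 3.8478]; the algebraic connectivity is the second entry, 0.1522. There is one zero in the spectrum, matching the 1 component.

0.1522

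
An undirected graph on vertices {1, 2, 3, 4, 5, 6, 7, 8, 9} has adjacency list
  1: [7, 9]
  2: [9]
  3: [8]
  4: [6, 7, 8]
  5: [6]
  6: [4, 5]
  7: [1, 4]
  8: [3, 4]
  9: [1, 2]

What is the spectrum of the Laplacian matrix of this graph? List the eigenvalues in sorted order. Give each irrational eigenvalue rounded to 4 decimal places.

With the vertex order [1, 2, 3, 4, 5, 6, 7, 8, 9], the degrees are [2, 1, 1, 3, 1, 2, 2, 2, 2], giving D = diag(2, 1, 1, 3, 1, 2, 2, 2, 2) and L = D - A. L is symmetric positive semidefinite, so every eigenvalue is real and nonnegative. The single zero eigenvalue shows the graph is connected. There is one zero in the spectrum, matching the 1 component.

[0, 0.1708, 0.3820, 0.8503, 1.6761, 2.4165, 2.6180, 3.4421, 4.4442]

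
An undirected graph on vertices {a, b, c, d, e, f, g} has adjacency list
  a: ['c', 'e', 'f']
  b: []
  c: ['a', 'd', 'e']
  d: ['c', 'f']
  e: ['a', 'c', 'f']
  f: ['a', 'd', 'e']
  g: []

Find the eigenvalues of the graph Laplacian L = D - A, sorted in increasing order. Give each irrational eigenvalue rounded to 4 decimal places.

With the vertex order [a, b, c, d, e, f, g], the degrees are [3, 0, 3, 2, 3, 3, 0], giving D = diag(3, 0, 3, 2, 3, 3, 0) and L = D - A. L is symmetric positive semidefinite, so every eigenvalue is real and nonnegative. The 3 zero eigenvalues correspond to the 3 connected components. The eigenvalues sum to 14, which equals trace(L) = 2|E|.

[0, 0, 0, 2, 3, 4, 5]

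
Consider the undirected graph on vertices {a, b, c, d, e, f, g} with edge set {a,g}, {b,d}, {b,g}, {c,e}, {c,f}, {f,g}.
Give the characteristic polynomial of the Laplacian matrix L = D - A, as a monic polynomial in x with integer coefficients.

x^7 - 12x^6 + 54x^5 - 114x^4 + 115x^3 - 50x^2 + 7x

With the vertex order [a, b, c, d, e, f, g], the degrees are [1, 2, 2, 1, 1, 2, 3], giving D = diag(1, 2, 2, 1, 1, 2, 3) and L = D - A. L has integer entries, so p(x) = det(xI - L) has integer coefficients. Expanding the determinant yields x^7 - 12x^6 + 54x^5 - 114x^4 + 115x^3 - 50x^2 + 7x. The constant term is 0 because L is singular (the all-ones vector lies in its kernel).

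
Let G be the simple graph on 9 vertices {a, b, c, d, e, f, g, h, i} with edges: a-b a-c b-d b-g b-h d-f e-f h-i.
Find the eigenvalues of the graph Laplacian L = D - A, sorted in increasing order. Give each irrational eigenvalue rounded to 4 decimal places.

[0, 0.2398, 0.3820, 0.7199, 1.4240, 2.2032, 2.6180, 3.1692, 5.2439]

With the vertex order [a, b, c, d, e, f, g, h, i], the degrees are [2, 4, 1, 2, 1, 2, 1, 2, 1], giving D = diag(2, 4, 1, 2, 1, 2, 1, 2, 1) and L = D - A. Diagonalising L (or applying a numerical eigensolver to the 9x9 matrix) gives the spectrum above. By the matrix-tree theorem the graph has (1/9) * product of the nonzero eigenvalues = 1 spanning tree. The largest eigenvalue, 5.2439, is at most the vertex count 9.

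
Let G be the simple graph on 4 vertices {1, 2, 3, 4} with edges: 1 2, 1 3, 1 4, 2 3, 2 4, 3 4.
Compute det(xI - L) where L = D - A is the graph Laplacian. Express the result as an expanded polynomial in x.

Each diagonal entry of L is the vertex degree and each off-diagonal entry is -1 where an edge is present, 0 otherwise; in the order [1, 2, 3, 4] the diagonal is [3, 3, 3, 3]. The eigenvalues of L are [0, 4, 4, 4]; the characteristic polynomial is the product of (x - lambda_i), which multiplies out to x^4 - 12x^3 + 48x^2 - 64x. Since p(0) = det(-L) = 0, x divides p(x). There is one zero in the spectrum, matching the 1 component.

x^4 - 12x^3 + 48x^2 - 64x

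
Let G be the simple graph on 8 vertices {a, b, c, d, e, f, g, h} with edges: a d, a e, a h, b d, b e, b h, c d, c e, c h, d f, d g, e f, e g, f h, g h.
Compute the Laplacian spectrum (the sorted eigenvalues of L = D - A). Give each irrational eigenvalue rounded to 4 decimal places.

Reading degrees in the order [a, b, c, d, e, f, g, h] gives [3, 3, 3, 5, 5, 3, 3, 5]; set D = diag(3, 3, 3, 5, 5, 3, 3, 5) and form L = D - A. Since every row of L sums to 0, the all-ones vector is in the kernel and 0 is an eigenvalue. The single zero eigenvalue shows the graph is connected. There is one zero in the spectrum, matching the 1 component. By the matrix-tree theorem the graph has (1/8) * product of the nonzero eigenvalues = 2025 spanning trees.

[0, 3, 3, 3, 3, 5, 5, 8]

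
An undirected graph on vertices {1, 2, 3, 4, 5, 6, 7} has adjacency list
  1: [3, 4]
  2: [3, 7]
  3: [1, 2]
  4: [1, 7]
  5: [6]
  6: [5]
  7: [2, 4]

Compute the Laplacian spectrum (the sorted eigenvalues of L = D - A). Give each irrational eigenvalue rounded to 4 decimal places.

[0, 0, 1.3820, 1.3820, 2, 3.6180, 3.6180]

With the vertex order [1, 2, 3, 4, 5, 6, 7], the degrees are [2, 2, 2, 2, 1, 1, 2], giving D = diag(2, 2, 2, 2, 1, 1, 2) and L = D - A. Diagonalising L (or applying a numerical eigensolver to the 7x7 matrix) gives the spectrum above. The 2 zero eigenvalues correspond to the 2 connected components. The largest eigenvalue, 3.6180, is at most the vertex count 7.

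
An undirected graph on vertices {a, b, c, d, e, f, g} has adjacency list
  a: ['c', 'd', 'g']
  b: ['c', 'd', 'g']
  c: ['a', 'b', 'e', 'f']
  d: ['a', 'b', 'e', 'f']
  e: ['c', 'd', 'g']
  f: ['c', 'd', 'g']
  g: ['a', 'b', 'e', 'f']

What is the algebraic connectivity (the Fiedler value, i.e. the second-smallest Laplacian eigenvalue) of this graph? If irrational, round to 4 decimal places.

3

Reading degrees in the order [a, b, c, d, e, f, g] gives [3, 3, 4, 4, 3, 3, 4]; set D = diag(3, 3, 4, 4, 3, 3, 4) and form L = D - A. The sorted Laplacian eigenvalues are [0, 3, 3, 3, 4, 4, 7]; the algebraic connectivity is the second entry, 3. The eigenvalues sum to 24, which equals trace(L) = 2|E|.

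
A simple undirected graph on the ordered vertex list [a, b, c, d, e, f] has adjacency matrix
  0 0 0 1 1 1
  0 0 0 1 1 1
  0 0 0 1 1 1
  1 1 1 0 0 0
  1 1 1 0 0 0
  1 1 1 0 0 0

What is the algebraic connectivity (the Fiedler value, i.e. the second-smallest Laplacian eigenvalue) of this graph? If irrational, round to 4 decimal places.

3

Reading degrees in the order [a, b, c, d, e, f] gives [3, 3, 3, 3, 3, 3]; set D = diag(3, 3, 3, 3, 3, 3) and form L = D - A. The smallest Laplacian eigenvalue is always 0. The next one, lambda_2 = 3, measures how hard the graph is to disconnect: larger values mean better connectivity. The eigenvalues sum to 18, which equals trace(L) = 2|E|.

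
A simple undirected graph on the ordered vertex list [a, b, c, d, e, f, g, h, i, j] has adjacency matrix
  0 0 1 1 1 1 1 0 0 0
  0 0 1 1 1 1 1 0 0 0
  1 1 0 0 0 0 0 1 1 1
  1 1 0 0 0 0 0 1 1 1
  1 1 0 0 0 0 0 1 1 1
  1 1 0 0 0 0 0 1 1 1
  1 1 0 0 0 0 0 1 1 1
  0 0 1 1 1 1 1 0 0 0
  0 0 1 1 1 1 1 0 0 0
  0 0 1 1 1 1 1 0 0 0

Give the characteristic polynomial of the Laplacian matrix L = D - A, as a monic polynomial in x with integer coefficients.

x^10 - 50x^9 + 1100x^8 - 14000x^7 + 113750x^6 - 612500x^5 + 2187500x^4 - 5000000x^3 + 6640625x^2 - 3906250x

With the vertex order [a, b, c, d, e, f, g, h, i, j], the degrees are [5, 5, 5, 5, 5, 5, 5, 5, 5, 5], giving D = diag(5, 5, 5, 5, 5, 5, 5, 5, 5, 5) and L = D - A. The eigenvalues of L are [0, 5, 5, 5, 5, 5, 5, 5, 5, 10]; the characteristic polynomial is the product of (x - lambda_i), which multiplies out to x^10 - 50x^9 + 1100x^8 - 14000x^7 + 113750x^6 - 612500x^5 + 2187500x^4 - 5000000x^3 + 6640625x^2 - 3906250x. The coefficient of x^9 equals -trace(L) = -50, matching the sum of degrees. The largest eigenvalue, 10, is at most the vertex count 10.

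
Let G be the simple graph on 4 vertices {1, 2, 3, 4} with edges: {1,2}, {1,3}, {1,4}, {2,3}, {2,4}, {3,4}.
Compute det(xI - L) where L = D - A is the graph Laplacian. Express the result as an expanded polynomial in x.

x^4 - 12x^3 + 48x^2 - 64x

Each diagonal entry of L is the vertex degree and each off-diagonal entry is -1 where an edge is present, 0 otherwise; in the order [1, 2, 3, 4] the diagonal is [3, 3, 3, 3]. L has integer entries, so p(x) = det(xI - L) has integer coefficients. Expanding the determinant yields x^4 - 12x^3 + 48x^2 - 64x. The coefficient of x^3 equals -trace(L) = -12, matching the sum of degrees.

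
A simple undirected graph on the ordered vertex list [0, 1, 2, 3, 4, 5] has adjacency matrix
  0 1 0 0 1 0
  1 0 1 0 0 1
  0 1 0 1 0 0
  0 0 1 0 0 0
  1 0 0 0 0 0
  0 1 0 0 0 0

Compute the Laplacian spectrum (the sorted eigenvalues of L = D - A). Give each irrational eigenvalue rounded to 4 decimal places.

With the vertex order [0, 1, 2, 3, 4, 5], the degrees are [2, 3, 2, 1, 1, 1], giving D = diag(2, 3, 2, 1, 1, 1) and L = D - A. The multiplicity of 0 as a Laplacian eigenvalue equals the number of connected components. The single zero eigenvalue shows the graph is connected. The largest eigenvalue, 4.3028, is at most the vertex count 6. The eigenvalues sum to 10, which equals trace(L) = 2|E|.

[0, 0.3820, 0.6972, 2, 2.6180, 4.3028]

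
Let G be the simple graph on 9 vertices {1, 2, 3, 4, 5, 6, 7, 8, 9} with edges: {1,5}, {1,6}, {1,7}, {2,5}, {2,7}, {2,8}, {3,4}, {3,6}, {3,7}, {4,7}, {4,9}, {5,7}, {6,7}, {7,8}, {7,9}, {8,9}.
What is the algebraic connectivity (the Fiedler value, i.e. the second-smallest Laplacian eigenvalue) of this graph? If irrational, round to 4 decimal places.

1.5858

Each diagonal entry of L is the vertex degree and each off-diagonal entry is -1 where an edge is present, 0 otherwise; in the order [1, 2, 3, 4, 5, 6, 7, 8, 9] the diagonal is [3, 3, 3, 3, 3, 3, 8, 3, 3]. The smallest Laplacian eigenvalue is always 0. The next one, lambda_2 = 1.5858, measures how hard the graph is to disconnect: larger values mean better connectivity. There is one zero in the spectrum, matching the 1 component.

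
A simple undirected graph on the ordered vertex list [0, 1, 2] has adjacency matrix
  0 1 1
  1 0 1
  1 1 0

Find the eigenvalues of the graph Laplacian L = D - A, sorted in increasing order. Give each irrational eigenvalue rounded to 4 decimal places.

[0, 3, 3]

With the vertex order [0, 1, 2], the degrees are [2, 2, 2], giving D = diag(2, 2, 2) and L = D - A. Since every row of L sums to 0, the all-ones vector is in the kernel and 0 is an eigenvalue. The single zero eigenvalue shows the graph is connected. The eigenvalues sum to 6, which equals trace(L) = 2|E|. The largest eigenvalue, 3, is at most the vertex count 3.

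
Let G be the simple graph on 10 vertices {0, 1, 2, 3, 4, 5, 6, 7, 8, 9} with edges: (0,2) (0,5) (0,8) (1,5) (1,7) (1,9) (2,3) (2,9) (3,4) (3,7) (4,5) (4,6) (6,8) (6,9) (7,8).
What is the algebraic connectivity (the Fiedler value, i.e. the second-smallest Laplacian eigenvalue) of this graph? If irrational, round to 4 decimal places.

2

Each diagonal entry of L is the vertex degree and each off-diagonal entry is -1 where an edge is present, 0 otherwise; in the order [0, 1, 2, 3, 4, 5, 6, 7, 8, 9] the diagonal is [3, 3, 3, 3, 3, 3, 3, 3, 3, 3]. The smallest Laplacian eigenvalue is always 0. The next one, lambda_2 = 2, measures how hard the graph is to disconnect: larger values mean better connectivity. The largest eigenvalue, 5, is at most the vertex count 10.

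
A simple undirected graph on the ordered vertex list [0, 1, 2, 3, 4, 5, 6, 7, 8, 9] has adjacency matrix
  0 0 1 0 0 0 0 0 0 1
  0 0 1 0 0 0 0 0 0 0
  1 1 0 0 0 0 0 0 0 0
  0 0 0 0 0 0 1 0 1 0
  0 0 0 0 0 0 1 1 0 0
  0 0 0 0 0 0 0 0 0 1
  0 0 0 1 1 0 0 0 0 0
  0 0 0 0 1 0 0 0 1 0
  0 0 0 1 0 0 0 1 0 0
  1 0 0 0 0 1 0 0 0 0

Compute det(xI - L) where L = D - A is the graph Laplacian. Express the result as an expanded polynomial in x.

Reading degrees in the order [0, 1, 2, 3, 4, 5, 6, 7, 8, 9] gives [2, 1, 2, 2, 2, 1, 2, 2, 2, 2]; set D = diag(2, 1, 2, 2, 2, 1, 2, 2, 2, 2) and form L = D - A. Computing det(xI - L) by cofactor expansion (or equivalently via sum-over-permutations) gives x^10 - 18x^9 + 136x^8 - 560x^7 + 1365x^6 - 2000x^5 + 1700x^4 - 750x^3 + 125x^2. Since p(0) = det(-L) = 0, x divides p(x). The largest eigenvalue, 3.6180, is at most the vertex count 10. The eigenvalues sum to 18, which equals trace(L) = 2|E|.

x^10 - 18x^9 + 136x^8 - 560x^7 + 1365x^6 - 2000x^5 + 1700x^4 - 750x^3 + 125x^2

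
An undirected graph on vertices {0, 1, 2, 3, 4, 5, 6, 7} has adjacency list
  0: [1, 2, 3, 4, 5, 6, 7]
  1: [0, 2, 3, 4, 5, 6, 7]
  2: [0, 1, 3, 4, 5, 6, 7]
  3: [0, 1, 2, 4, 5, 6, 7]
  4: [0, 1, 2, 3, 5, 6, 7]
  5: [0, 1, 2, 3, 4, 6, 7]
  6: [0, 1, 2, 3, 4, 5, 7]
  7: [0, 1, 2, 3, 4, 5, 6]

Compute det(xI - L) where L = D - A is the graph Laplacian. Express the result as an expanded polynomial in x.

x^8 - 56x^7 + 1344x^6 - 17920x^5 + 143360x^4 - 688128x^3 + 1835008x^2 - 2097152x

Each diagonal entry of L is the vertex degree and each off-diagonal entry is -1 where an edge is present, 0 otherwise; in the order [0, 1, 2, 3, 4, 5, 6, 7] the diagonal is [7, 7, 7, 7, 7, 7, 7, 7]. Computing det(xI - L) by cofactor expansion (or equivalently via sum-over-permutations) gives x^8 - 56x^7 + 1344x^6 - 17920x^5 + 143360x^4 - 688128x^3 + 1835008x^2 - 2097152x. The coefficient of x^7 equals -trace(L) = -56, matching the sum of degrees. The largest eigenvalue, 8, is at most the vertex count 8. The eigenvalues sum to 56, which equals trace(L) = 2|E|.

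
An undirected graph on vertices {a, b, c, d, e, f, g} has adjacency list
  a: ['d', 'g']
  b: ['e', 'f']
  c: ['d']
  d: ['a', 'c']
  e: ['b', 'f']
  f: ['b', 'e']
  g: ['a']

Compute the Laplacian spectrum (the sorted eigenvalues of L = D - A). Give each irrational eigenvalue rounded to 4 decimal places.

[0, 0, 0.5858, 2, 3, 3, 3.4142]

Each diagonal entry of L is the vertex degree and each off-diagonal entry is -1 where an edge is present, 0 otherwise; in the order [a, b, c, d, e, f, g] the diagonal is [2, 2, 1, 2, 2, 2, 1]. Diagonalising L (or applying a numerical eigensolver to the 7x7 matrix) gives the spectrum above. The 2 zero eigenvalues correspond to the 2 connected components. The eigenvalues sum to 12, which equals trace(L) = 2|E|.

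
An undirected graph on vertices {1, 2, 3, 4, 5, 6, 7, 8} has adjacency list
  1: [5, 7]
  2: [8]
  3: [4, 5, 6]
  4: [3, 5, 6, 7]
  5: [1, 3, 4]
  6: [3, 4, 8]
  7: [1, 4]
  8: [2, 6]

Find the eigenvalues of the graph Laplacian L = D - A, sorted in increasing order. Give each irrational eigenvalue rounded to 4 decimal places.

With the vertex order [1, 2, 3, 4, 5, 6, 7, 8], the degrees are [2, 1, 3, 4, 3, 3, 2, 2], giving D = diag(2, 1, 3, 4, 3, 3, 2, 2) and L = D - A. Diagonalising L (or applying a numerical eigensolver to the 8x8 matrix) gives the spectrum above. The eigenvalues sum to 20, which equals trace(L) = 2|E|.

[0, 0.3485, 1.3137, 2.2246, 2.5464, 3.7404, 4.4387, 5.3876]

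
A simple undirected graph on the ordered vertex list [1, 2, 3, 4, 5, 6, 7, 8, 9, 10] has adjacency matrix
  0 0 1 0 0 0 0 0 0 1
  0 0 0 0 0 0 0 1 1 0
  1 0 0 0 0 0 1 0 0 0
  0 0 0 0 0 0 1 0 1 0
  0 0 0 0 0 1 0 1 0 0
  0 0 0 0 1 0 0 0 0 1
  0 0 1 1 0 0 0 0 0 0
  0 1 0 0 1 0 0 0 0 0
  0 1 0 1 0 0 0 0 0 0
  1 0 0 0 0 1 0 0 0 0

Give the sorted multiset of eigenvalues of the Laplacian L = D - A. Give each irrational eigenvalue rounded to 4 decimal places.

[0, 0.3820, 0.3820, 1.3820, 1.3820, 2.6180, 2.6180, 3.6180, 3.6180, 4]

Reading degrees in the order [1, 2, 3, 4, 5, 6, 7, 8, 9, 10] gives [2, 2, 2, 2, 2, 2, 2, 2, 2, 2]; set D = diag(2, 2, 2, 2, 2, 2, 2, 2, 2, 2) and form L = D - A. Since every row of L sums to 0, the all-ones vector is in the kernel and 0 is an eigenvalue. The single zero eigenvalue shows the graph is connected. The eigenvalues sum to 20, which equals trace(L) = 2|E|.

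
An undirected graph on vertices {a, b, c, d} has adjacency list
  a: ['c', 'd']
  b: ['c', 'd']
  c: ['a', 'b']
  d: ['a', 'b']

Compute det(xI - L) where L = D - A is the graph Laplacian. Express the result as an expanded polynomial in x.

x^4 - 8x^3 + 20x^2 - 16x

Each diagonal entry of L is the vertex degree and each off-diagonal entry is -1 where an edge is present, 0 otherwise; in the order [a, b, c, d] the diagonal is [2, 2, 2, 2]. L has integer entries, so p(x) = det(xI - L) has integer coefficients. Expanding the determinant yields x^4 - 8x^3 + 20x^2 - 16x. The coefficient of x^3 equals -trace(L) = -8, matching the sum of degrees. The eigenvalues sum to 8, which equals trace(L) = 2|E|.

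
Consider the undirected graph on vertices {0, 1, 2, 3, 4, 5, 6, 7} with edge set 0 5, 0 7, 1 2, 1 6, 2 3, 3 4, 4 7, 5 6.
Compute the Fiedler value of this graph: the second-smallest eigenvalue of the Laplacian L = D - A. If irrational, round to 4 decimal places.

0.5858

Reading degrees in the order [0, 1, 2, 3, 4, 5, 6, 7] gives [2, 2, 2, 2, 2, 2, 2, 2]; set D = diag(2, 2, 2, 2, 2, 2, 2, 2) and form L = D - A. Computing the eigenvalues of L and sorting gives [0, 0.5858, 0.5858, 2, 2, 3.4142, 3.4142, 4]. The Fiedler value lambda_2 = 0.5858 is strictly positive, so the graph is connected. The largest eigenvalue, 4, is at most the vertex count 8.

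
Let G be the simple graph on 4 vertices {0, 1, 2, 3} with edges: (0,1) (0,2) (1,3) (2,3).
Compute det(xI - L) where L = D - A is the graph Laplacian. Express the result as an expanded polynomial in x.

Each diagonal entry of L is the vertex degree and each off-diagonal entry is -1 where an edge is present, 0 otherwise; in the order [0, 1, 2, 3] the diagonal is [2, 2, 2, 2]. L has integer entries, so p(x) = det(xI - L) has integer coefficients. Expanding the determinant yields x^4 - 8x^3 + 20x^2 - 16x. The constant term is 0 because L is singular (the all-ones vector lies in its kernel). There is one zero in the spectrum, matching the 1 component.

x^4 - 8x^3 + 20x^2 - 16x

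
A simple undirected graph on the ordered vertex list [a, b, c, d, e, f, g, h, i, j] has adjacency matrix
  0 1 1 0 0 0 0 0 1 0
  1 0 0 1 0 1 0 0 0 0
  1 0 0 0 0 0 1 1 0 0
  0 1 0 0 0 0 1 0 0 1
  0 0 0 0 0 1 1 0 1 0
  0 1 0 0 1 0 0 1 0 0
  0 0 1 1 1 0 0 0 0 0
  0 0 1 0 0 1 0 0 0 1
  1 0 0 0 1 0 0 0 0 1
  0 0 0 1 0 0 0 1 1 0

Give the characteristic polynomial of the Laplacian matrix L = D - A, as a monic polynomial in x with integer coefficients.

x^10 - 30x^9 + 390x^8 - 2880x^7 + 13305x^6 - 39882x^5 + 77640x^4 - 94800x^3 + 66000x^2 - 20000x

With the vertex order [a, b, c, d, e, f, g, h, i, j], the degrees are [3, 3, 3, 3, 3, 3, 3, 3, 3, 3], giving D = diag(3, 3, 3, 3, 3, 3, 3, 3, 3, 3) and L = D - A. L has integer entries, so p(x) = det(xI - L) has integer coefficients. Expanding the determinant yields x^10 - 30x^9 + 390x^8 - 2880x^7 + 13305x^6 - 39882x^5 + 77640x^4 - 94800x^3 + 66000x^2 - 20000x. The constant term is 0 because L is singular (the all-ones vector lies in its kernel). By the matrix-tree theorem the graph has (1/10) * product of the nonzero eigenvalues = 2000 spanning trees.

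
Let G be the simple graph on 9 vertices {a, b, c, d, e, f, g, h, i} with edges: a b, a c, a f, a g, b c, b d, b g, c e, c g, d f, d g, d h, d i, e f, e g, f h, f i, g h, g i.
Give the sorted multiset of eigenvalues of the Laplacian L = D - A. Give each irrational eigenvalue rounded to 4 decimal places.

Reading degrees in the order [a, b, c, d, e, f, g, h, i] gives [4, 4, 4, 5, 3, 5, 7, 3, 3]; set D = diag(4, 4, 4, 5, 3, 5, 7, 3, 3) and form L = D - A. Since every row of L sums to 0, the all-ones vector is in the kernel and 0 is an eigenvalue. The single zero eigenvalue shows the graph is connected. The largest eigenvalue, 8.3482, is at most the vertex count 9.

[0, 2.0472, 2.8698, 3, 4.3782, 4.8955, 6, 6.4611, 8.3482]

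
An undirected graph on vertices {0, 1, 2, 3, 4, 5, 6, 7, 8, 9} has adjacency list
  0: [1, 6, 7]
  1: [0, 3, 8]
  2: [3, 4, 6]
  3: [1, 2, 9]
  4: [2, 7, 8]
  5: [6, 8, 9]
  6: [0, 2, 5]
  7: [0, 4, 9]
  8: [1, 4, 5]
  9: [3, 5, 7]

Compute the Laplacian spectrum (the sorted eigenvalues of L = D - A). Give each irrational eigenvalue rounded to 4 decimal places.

[0, 2, 2, 2, 2, 2, 5, 5, 5, 5]

With the vertex order [0, 1, 2, 3, 4, 5, 6, 7, 8, 9], the degrees are [3, 3, 3, 3, 3, 3, 3, 3, 3, 3], giving D = diag(3, 3, 3, 3, 3, 3, 3, 3, 3, 3) and L = D - A. Diagonalising L (or applying a numerical eigensolver to the 10x10 matrix) gives the spectrum above. By the matrix-tree theorem the graph has (1/10) * product of the nonzero eigenvalues = 2000 spanning trees. The eigenvalues sum to 30, which equals trace(L) = 2|E|.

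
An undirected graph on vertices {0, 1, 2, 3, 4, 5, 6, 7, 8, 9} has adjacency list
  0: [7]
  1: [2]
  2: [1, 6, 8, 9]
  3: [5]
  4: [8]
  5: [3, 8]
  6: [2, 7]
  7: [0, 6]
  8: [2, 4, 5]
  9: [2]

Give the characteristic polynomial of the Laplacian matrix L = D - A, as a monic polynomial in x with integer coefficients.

Each diagonal entry of L is the vertex degree and each off-diagonal entry is -1 where an edge is present, 0 otherwise; in the order [0, 1, 2, 3, 4, 5, 6, 7, 8, 9] the diagonal is [1, 1, 4, 1, 1, 2, 2, 2, 3, 1]. L has integer entries, so p(x) = det(xI - L) has integer coefficients. Expanding the determinant yields x^10 - 18x^9 + 132x^8 - 514x^7 + 1161x^6 - 1562x^5 + 1238x^4 - 550x^3 + 122x^2 - 10x. Since p(0) = det(-L) = 0, x divides p(x).

x^10 - 18x^9 + 132x^8 - 514x^7 + 1161x^6 - 1562x^5 + 1238x^4 - 550x^3 + 122x^2 - 10x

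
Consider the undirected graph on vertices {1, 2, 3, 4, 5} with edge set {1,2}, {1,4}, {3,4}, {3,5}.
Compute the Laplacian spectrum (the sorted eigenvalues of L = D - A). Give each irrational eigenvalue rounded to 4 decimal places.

Reading degrees in the order [1, 2, 3, 4, 5] gives [2, 1, 2, 2, 1]; set D = diag(2, 1, 2, 2, 1) and form L = D - A. The multiplicity of 0 as a Laplacian eigenvalue equals the number of connected components. The single zero eigenvalue shows the graph is connected. By the matrix-tree theorem the graph has (1/5) * product of the nonzero eigenvalues = 1 spanning tree. There is one zero in the spectrum, matching the 1 component.

[0, 0.3820, 1.3820, 2.6180, 3.6180]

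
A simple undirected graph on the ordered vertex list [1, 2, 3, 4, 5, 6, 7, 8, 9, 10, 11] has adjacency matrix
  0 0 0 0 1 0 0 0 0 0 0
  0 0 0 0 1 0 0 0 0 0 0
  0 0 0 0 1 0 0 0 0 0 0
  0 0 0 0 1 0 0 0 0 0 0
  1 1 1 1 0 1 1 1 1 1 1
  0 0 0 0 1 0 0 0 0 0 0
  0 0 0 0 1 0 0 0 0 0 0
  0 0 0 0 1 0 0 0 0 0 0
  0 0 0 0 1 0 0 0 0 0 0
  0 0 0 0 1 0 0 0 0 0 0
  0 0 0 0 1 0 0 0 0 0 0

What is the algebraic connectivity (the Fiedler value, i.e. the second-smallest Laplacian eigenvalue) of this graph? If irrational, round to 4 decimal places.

1

Reading degrees in the order [1, 2, 3, 4, 5, 6, 7, 8, 9, 10, 11] gives [1, 1, 1, 1, 10, 1, 1, 1, 1, 1, 1]; set D = diag(1, 1, 1, 1, 10, 1, 1, 1, 1, 1, 1) and form L = D - A. The sorted Laplacian eigenvalues are [0, 1, 1, 1, 1, 1, 1, 1, 1, 1, 11]; the algebraic connectivity is the second entry, 1. There is one zero in the spectrum, matching the 1 component.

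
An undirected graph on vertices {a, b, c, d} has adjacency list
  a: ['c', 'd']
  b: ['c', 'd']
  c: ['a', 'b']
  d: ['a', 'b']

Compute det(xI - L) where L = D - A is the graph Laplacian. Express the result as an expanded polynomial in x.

x^4 - 8x^3 + 20x^2 - 16x

With the vertex order [a, b, c, d], the degrees are [2, 2, 2, 2], giving D = diag(2, 2, 2, 2) and L = D - A. The eigenvalues of L are [0, 2, 2, 4]; the characteristic polynomial is the product of (x - lambda_i), which multiplies out to x^4 - 8x^3 + 20x^2 - 16x. The constant term is 0 because L is singular (the all-ones vector lies in its kernel).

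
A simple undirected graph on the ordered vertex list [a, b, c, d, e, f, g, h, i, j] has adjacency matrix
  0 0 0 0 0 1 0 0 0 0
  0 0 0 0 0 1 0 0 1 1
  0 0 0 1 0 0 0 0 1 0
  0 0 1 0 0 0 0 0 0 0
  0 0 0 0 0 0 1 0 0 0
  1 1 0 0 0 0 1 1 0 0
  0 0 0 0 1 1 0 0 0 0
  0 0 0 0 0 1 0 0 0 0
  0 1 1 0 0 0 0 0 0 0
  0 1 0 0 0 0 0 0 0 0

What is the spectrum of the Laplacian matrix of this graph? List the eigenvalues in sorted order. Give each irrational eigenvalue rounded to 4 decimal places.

[0, 0.1769, 0.4716, 0.6288, 1, 1.4112, 2.3497, 2.8697, 3.7491, 5.3430]

With the vertex order [a, b, c, d, e, f, g, h, i, j], the degrees are [1, 3, 2, 1, 1, 4, 2, 1, 2, 1], giving D = diag(1, 3, 2, 1, 1, 4, 2, 1, 2, 1) and L = D - A. Diagonalising L (or applying a numerical eigensolver to the 10x10 matrix) gives the spectrum above. The single zero eigenvalue shows the graph is connected.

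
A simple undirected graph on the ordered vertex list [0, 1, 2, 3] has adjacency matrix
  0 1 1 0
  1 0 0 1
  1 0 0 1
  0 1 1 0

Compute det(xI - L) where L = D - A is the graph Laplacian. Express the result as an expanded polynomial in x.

Reading degrees in the order [0, 1, 2, 3] gives [2, 2, 2, 2]; set D = diag(2, 2, 2, 2) and form L = D - A. The eigenvalues of L are [0, 2, 2, 4]; the characteristic polynomial is the product of (x - lambda_i), which multiplies out to x^4 - 8x^3 + 20x^2 - 16x. The coefficient of x^3 equals -trace(L) = -8, matching the sum of degrees.

x^4 - 8x^3 + 20x^2 - 16x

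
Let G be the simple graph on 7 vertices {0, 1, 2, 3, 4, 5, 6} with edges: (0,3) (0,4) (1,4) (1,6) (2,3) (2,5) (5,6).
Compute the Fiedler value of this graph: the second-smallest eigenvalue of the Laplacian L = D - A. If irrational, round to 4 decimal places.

0.7530

Reading degrees in the order [0, 1, 2, 3, 4, 5, 6] gives [2, 2, 2, 2, 2, 2, 2]; set D = diag(2, 2, 2, 2, 2, 2, 2) and form L = D - A. The smallest Laplacian eigenvalue is always 0. The next one, lambda_2 = 0.7530, measures how hard the graph is to disconnect: larger values mean better connectivity.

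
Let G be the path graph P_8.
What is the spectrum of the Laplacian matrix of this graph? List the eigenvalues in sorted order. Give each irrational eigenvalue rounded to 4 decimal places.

The graph has 8 vertices and degree multiset [2, 2, 2, 2, 2, 2, 1, 1]; D is the diagonal matrix of degrees and L = D - A. The multiplicity of 0 as a Laplacian eigenvalue equals the number of connected components. The single zero eigenvalue shows the graph is connected. The largest eigenvalue, 3.8478, is at most the vertex count 8. The eigenvalues sum to 14, which equals trace(L) = 2|E|.

[0, 0.1522, 0.5858, 1.2346, 2, 2.7654, 3.4142, 3.8478]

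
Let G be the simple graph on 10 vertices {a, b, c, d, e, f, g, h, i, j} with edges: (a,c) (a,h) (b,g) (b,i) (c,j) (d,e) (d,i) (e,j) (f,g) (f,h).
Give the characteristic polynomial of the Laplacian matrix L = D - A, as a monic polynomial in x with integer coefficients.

Reading degrees in the order [a, b, c, d, e, f, g, h, i, j] gives [2, 2, 2, 2, 2, 2, 2, 2, 2, 2]; set D = diag(2, 2, 2, 2, 2, 2, 2, 2, 2, 2) and form L = D - A. L has integer entries, so p(x) = det(xI - L) has integer coefficients. Expanding the determinant yields x^10 - 20x^9 + 170x^8 - 800x^7 + 2275x^6 - 4004x^5 + 4290x^4 - 2640x^3 + 825x^2 - 100x. Since p(0) = det(-L) = 0, x divides p(x).

x^10 - 20x^9 + 170x^8 - 800x^7 + 2275x^6 - 4004x^5 + 4290x^4 - 2640x^3 + 825x^2 - 100x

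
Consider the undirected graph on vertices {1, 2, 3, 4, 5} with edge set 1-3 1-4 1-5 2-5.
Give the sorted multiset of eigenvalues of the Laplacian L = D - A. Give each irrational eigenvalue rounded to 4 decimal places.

[0, 0.5188, 1, 2.3111, 4.1701]

Each diagonal entry of L is the vertex degree and each off-diagonal entry is -1 where an edge is present, 0 otherwise; in the order [1, 2, 3, 4, 5] the diagonal is [3, 1, 1, 1, 2]. Diagonalising L (or applying a numerical eigensolver to the 5x5 matrix) gives the spectrum above. The single zero eigenvalue shows the graph is connected.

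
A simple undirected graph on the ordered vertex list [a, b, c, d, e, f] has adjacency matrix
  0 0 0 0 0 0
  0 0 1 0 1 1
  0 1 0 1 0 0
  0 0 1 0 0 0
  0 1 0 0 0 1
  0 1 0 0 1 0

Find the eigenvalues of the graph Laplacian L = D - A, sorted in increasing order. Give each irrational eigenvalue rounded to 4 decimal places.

[0, 0, 0.5188, 2.3111, 3, 4.1701]

With the vertex order [a, b, c, d, e, f], the degrees are [0, 3, 2, 1, 2, 2], giving D = diag(0, 3, 2, 1, 2, 2) and L = D - A. Since every row of L sums to 0, the all-ones vector is in the kernel and 0 is an eigenvalue. The 2 zero eigenvalues correspond to the 2 connected components.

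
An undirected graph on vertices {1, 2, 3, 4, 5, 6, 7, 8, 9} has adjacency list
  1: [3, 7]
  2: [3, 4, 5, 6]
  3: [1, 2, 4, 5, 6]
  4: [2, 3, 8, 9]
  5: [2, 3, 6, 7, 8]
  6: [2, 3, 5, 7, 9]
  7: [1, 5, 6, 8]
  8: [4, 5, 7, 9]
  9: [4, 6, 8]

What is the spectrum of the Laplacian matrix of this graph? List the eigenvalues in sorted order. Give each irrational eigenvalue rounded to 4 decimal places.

Each diagonal entry of L is the vertex degree and each off-diagonal entry is -1 where an edge is present, 0 otherwise; in the order [1, 2, 3, 4, 5, 6, 7, 8, 9] the diagonal is [2, 4, 5, 4, 5, 5, 4, 4, 3]. Diagonalising L (or applying a numerical eigensolver to the 9x9 matrix) gives the spectrum above. The single zero eigenvalue shows the graph is connected. The largest eigenvalue, 6.9765, is at most the vertex count 9. By the matrix-tree theorem the graph has (1/9) * product of the nonzero eigenvalues = 8480 spanning trees.

[0, 1.6280, 2.6877, 3.1597, 4, 5.3808, 5.5853, 6.5818, 6.9765]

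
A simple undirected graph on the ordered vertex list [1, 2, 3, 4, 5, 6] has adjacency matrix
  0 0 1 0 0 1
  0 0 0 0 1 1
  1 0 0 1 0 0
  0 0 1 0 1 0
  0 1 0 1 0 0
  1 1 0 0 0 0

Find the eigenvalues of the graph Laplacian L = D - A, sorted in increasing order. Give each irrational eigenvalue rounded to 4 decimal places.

[0, 1, 1, 3, 3, 4]

With the vertex order [1, 2, 3, 4, 5, 6], the degrees are [2, 2, 2, 2, 2, 2], giving D = diag(2, 2, 2, 2, 2, 2) and L = D - A. Diagonalising L (or applying a numerical eigensolver to the 6x6 matrix) gives the spectrum above. The single zero eigenvalue shows the graph is connected. There is one zero in the spectrum, matching the 1 component.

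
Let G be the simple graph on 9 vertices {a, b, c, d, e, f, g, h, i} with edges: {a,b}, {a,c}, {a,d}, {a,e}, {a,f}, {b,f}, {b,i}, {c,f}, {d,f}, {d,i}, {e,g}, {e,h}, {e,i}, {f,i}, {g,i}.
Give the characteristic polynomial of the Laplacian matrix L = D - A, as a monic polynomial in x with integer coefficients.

x^9 - 30x^8 + 376x^7 - 2556x^6 + 10233x^5 - 24492x^4 + 33860x^3 - 24378x^2 + 6858x

Reading degrees in the order [a, b, c, d, e, f, g, h, i] gives [5, 3, 2, 3, 4, 5, 2, 1, 5]; set D = diag(5, 3, 2, 3, 4, 5, 2, 1, 5) and form L = D - A. Computing det(xI - L) by cofactor expansion (or equivalently via sum-over-permutations) gives x^9 - 30x^8 + 376x^7 - 2556x^6 + 10233x^5 - 24492x^4 + 33860x^3 - 24378x^2 + 6858x. The coefficient of x^8 equals -trace(L) = -30, matching the sum of degrees. By the matrix-tree theorem the graph has (1/9) * product of the nonzero eigenvalues = 762 spanning trees. There is one zero in the spectrum, matching the 1 component.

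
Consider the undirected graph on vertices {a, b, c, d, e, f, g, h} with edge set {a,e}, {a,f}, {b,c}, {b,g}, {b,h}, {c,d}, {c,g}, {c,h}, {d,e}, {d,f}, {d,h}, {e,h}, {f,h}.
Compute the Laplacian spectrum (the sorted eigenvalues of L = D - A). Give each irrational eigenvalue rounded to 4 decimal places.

[0, 0.8560, 2.3495, 3, 3.4758, 4.3960, 5.5966, 6.3261]

Reading degrees in the order [a, b, c, d, e, f, g, h] gives [2, 3, 4, 4, 3, 3, 2, 5]; set D = diag(2, 3, 4, 4, 3, 3, 2, 5) and form L = D - A. Since every row of L sums to 0, the all-ones vector is in the kernel and 0 is an eigenvalue. The single zero eigenvalue shows the graph is connected. By the matrix-tree theorem the graph has (1/8) * product of the nonzero eigenvalues = 408 spanning trees. The eigenvalues sum to 26, which equals trace(L) = 2|E|.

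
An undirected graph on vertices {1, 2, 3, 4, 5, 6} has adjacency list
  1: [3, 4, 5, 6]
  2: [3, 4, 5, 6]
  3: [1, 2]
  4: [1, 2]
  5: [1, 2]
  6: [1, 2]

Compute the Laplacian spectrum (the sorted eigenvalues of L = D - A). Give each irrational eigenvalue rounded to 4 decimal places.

[0, 2, 2, 2, 4, 6]

Each diagonal entry of L is the vertex degree and each off-diagonal entry is -1 where an edge is present, 0 otherwise; in the order [1, 2, 3, 4, 5, 6] the diagonal is [4, 4, 2, 2, 2, 2]. L is symmetric positive semidefinite, so every eigenvalue is real and nonnegative. The largest eigenvalue, 6, is at most the vertex count 6.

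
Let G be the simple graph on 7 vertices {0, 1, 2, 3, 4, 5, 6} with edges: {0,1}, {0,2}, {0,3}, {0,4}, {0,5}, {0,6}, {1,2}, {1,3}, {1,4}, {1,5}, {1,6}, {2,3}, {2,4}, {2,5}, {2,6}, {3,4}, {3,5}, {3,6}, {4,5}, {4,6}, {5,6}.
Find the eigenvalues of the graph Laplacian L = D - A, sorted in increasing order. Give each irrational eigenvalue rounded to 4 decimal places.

[0, 7, 7, 7, 7, 7, 7]

With the vertex order [0, 1, 2, 3, 4, 5, 6], the degrees are [6, 6, 6, 6, 6, 6, 6], giving D = diag(6, 6, 6, 6, 6, 6, 6) and L = D - A. The multiplicity of 0 as a Laplacian eigenvalue equals the number of connected components.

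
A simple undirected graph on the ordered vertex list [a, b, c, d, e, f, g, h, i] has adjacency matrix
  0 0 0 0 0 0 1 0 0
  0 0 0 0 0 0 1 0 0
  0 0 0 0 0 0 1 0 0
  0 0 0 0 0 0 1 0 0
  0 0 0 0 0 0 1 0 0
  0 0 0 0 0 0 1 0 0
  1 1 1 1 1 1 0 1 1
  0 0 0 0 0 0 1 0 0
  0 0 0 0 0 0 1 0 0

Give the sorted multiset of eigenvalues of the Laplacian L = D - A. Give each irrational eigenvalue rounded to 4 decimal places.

[0, 1, 1, 1, 1, 1, 1, 1, 9]

Each diagonal entry of L is the vertex degree and each off-diagonal entry is -1 where an edge is present, 0 otherwise; in the order [a, b, c, d, e, f, g, h, i] the diagonal is [1, 1, 1, 1, 1, 1, 8, 1, 1]. L is symmetric positive semidefinite, so every eigenvalue is real and nonnegative. By the matrix-tree theorem the graph has (1/9) * product of the nonzero eigenvalues = 1 spanning tree. There is one zero in the spectrum, matching the 1 component.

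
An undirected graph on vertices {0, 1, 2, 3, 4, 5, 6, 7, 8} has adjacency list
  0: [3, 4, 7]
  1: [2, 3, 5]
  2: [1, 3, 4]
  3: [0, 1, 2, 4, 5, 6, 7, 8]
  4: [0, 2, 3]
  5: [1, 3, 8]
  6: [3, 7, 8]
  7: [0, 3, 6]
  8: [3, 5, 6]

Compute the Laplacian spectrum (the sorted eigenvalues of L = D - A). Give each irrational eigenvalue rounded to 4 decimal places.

Each diagonal entry of L is the vertex degree and each off-diagonal entry is -1 where an edge is present, 0 otherwise; in the order [0, 1, 2, 3, 4, 5, 6, 7, 8] the diagonal is [3, 3, 3, 8, 3, 3, 3, 3, 3]. Diagonalising L (or applying a numerical eigensolver to the 9x9 matrix) gives the spectrum above. By the matrix-tree theorem the graph has (1/9) * product of the nonzero eigenvalues = 2205 spanning trees.

[0, 1.5858, 1.5858, 3, 3, 4.4142, 4.4142, 5, 9]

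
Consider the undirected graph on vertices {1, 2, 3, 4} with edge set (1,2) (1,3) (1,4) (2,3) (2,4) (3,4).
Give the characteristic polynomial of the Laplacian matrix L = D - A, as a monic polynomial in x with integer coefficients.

x^4 - 12x^3 + 48x^2 - 64x

Reading degrees in the order [1, 2, 3, 4] gives [3, 3, 3, 3]; set D = diag(3, 3, 3, 3) and form L = D - A. Computing det(xI - L) by cofactor expansion (or equivalently via sum-over-permutations) gives x^4 - 12x^3 + 48x^2 - 64x. The coefficient of x^3 equals -trace(L) = -12, matching the sum of degrees. The largest eigenvalue, 4, is at most the vertex count 4.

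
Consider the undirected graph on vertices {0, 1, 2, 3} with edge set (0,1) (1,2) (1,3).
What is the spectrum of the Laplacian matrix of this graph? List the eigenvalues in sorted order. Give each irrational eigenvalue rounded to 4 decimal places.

[0, 1, 1, 4]

With the vertex order [0, 1, 2, 3], the degrees are [1, 3, 1, 1], giving D = diag(1, 3, 1, 1) and L = D - A. Since every row of L sums to 0, the all-ones vector is in the kernel and 0 is an eigenvalue. The single zero eigenvalue shows the graph is connected. The largest eigenvalue, 4, is at most the vertex count 4.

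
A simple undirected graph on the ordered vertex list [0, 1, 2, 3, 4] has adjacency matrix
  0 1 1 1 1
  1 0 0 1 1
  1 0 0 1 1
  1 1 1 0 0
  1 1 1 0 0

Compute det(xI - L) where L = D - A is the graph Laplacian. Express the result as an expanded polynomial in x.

x^5 - 16x^4 + 94x^3 - 240x^2 + 225x

With the vertex order [0, 1, 2, 3, 4], the degrees are [4, 3, 3, 3, 3], giving D = diag(4, 3, 3, 3, 3) and L = D - A. Computing det(xI - L) by cofactor expansion (or equivalently via sum-over-permutations) gives x^5 - 16x^4 + 94x^3 - 240x^2 + 225x. The constant term is 0 because L is singular (the all-ones vector lies in its kernel).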